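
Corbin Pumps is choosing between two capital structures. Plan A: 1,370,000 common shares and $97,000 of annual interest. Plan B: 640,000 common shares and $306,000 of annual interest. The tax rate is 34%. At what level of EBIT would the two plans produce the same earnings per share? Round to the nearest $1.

$489,233

Set EPS_A = EPS_B: (EBIT − $97,000)(1 − 0.34) ÷ 1,370,000 = (EBIT − $306,000)(1 − 0.34) ÷ 640,000.
The (1 − t) factor cancels: (EBIT − 97,000) × 640,000 = (EBIT − 306,000) × 1,370,000.
EBIT × (1,370,000 − 640,000) = 306,000 × 1,370,000 − 97,000 × 640,000 = 357,140,000,000, so EBIT = 357,140,000,000 ÷ 730,000 = 489,232.88.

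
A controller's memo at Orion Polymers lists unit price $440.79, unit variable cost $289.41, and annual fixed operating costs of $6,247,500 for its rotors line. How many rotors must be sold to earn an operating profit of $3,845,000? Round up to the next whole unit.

66,670 rotors

Unit CM = price − variable cost = $440.79 − $289.41 = $151.38.
Units = (FC + target) / CM = ($6,247,500 + $3,845,000) / $151.38 = 66,669.97, so 66,670 rotors.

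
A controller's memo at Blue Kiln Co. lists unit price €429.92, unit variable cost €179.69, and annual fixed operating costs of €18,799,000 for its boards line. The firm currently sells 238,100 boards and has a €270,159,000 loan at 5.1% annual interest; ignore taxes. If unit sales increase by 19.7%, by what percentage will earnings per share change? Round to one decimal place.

+43.5%

Total contribution margin = 238,100 × €250.23 = €59,579,763.00.
EBIT = €59,579,763.00 − €18,799,000 = €40,780,763.00.
After interest of €13,778,109.00, pre-tax earnings = €27,002,654.00.
Degree of combined leverage = contribution ÷ (EBIT − I) = €59,579,763.00 ÷ €27,002,654.00 = 2.2064.
%ΔEPS = DCL × %ΔSales = 2.2064 × +19.7% = +43.5%.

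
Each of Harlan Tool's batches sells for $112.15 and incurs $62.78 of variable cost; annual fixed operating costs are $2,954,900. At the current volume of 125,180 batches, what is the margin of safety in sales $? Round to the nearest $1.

$7,326,520

Unit CM = price − variable cost = $112.15 − $62.78 = $49.37. Break-even units = $2,954,900 ÷ $49.37 = 59,852.14; break-even revenue = 59,852.14 × $112.15 = $6,712,417.16.
Current sales = 125,180 × $112.15 = $14,038,937.00.
Margin of safety = $14,038,937.00 − $6,712,417.16 = $7,326,520.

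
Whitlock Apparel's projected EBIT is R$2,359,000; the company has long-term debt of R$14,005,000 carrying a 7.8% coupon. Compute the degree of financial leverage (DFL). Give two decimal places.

1.86

Annual interest charges come to R$1,092,390.00.
DFL = EBIT ÷ (EBIT − I) = R$2,359,000 ÷ (R$2,359,000 − R$1,092,390.00) = R$2,359,000 ÷ R$1,266,610.00 = 1.8625.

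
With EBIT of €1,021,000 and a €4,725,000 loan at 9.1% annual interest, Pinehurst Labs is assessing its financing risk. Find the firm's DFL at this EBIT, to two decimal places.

Annual interest charges come to €429,975.00.
Degree of financial leverage = EBIT / (EBIT − interest) = €1,021,000 / €591,025.00 = 1.7275.

1.73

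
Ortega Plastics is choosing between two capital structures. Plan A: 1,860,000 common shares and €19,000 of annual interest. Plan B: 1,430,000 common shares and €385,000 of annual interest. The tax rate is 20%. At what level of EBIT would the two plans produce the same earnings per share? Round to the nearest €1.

Set EPS_A = EPS_B: (EBIT − €19,000)(1 − 0.20) ÷ 1,860,000 = (EBIT − €385,000)(1 − 0.20) ÷ 1,430,000.
Cancelling (1 − t) and cross-multiplying: 1,430,000·(EBIT − 19,000) = 1,860,000·(EBIT − 385,000).
Solving, EBIT = (385,000·1,860,000 − 19,000·1,430,000) / (1,860,000 − 1,430,000) = 688,930,000,000 / 430,000 = 1,602,162.79.

€1,602,163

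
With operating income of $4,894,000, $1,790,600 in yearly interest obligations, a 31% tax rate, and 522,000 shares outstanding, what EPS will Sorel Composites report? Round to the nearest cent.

$4.10

Pre-tax income = $4,894,000 − $1,790,600.00 = $3,103,400.00.
After tax at 31%: net income = $3,103,400.00 × 0.69 = $2,141,346.00.
EPS = $2,141,346.00 ÷ 522,000 = $4.10.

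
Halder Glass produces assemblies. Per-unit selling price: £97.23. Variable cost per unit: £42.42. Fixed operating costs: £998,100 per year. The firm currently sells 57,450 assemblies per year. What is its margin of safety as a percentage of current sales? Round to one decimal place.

Contribution margin per unit = £97.23 − £42.42 = £54.81. Break-even units = £998,100 ÷ £54.81 = 18,210.18; break-even revenue = 18,210.18 × £97.23 = £1,770,575.86.
Current sales = 57,450 × £97.23 = £5,585,863.50.
Margin of safety = (£5,585,863.50 − £1,770,575.86) ÷ £5,585,863.50 = 68.3%.

68.3%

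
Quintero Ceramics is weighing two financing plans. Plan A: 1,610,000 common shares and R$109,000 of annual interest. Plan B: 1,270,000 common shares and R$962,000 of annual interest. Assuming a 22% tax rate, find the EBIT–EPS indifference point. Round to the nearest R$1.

Set EPS_A = EPS_B: (EBIT − R$109,000)(1 − 0.22) ÷ 1,610,000 = (EBIT − R$962,000)(1 − 0.22) ÷ 1,270,000.
The (1 − t) factor cancels: (EBIT − 109,000) × 1,270,000 = (EBIT − 962,000) × 1,610,000.
EBIT × (1,610,000 − 1,270,000) = 962,000 × 1,610,000 − 109,000 × 1,270,000 = 1,410,390,000,000, so EBIT = 1,410,390,000,000 ÷ 340,000 = 4,148,205.88.

R$4,148,206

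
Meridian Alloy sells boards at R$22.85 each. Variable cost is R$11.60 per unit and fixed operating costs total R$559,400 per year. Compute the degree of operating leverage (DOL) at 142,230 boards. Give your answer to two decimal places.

Total contribution margin = 142,230 × R$11.25 = R$1,600,087.50.
EBIT = R$1,600,087.50 − R$559,400 = R$1,040,687.50.
So DOL = total CM / EBIT = R$1,600,087.50 / R$1,040,687.50 = 1.5375.

1.54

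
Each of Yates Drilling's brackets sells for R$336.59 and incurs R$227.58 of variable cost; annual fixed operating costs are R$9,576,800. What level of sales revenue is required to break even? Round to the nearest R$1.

R$29,570,270

CM per unit = R$336.59 − R$227.58 = R$109.01; CM ratio = R$109.01 / R$336.59 = 0.3239.
Break-even revenue = fixed costs × price ÷ CM = R$9,576,800 × R$336.59 ÷ R$109.01 = R$29,570,270.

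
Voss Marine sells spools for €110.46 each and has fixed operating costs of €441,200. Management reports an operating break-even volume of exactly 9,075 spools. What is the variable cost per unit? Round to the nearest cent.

Contribution per unit must be FC / Q = €441,200 / 9,075 = €48.6171.
Variable cost per unit = €110.46 − €48.6171 = €61.84.

€61.84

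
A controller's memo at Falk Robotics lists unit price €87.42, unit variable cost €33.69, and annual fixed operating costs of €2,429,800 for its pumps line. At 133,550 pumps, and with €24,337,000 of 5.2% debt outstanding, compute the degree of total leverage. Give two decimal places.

At 133,550 units, contribution = 133,550 × €53.73 = €7,175,641.50.
Operating income = contribution − fixed costs = €7,175,641.50 − €2,429,800 = €4,745,841.50. Interest = €1,265,524.00.
DOL = €7,175,641.50 ÷ €4,745,841.50 = 1.5120; DFL = €4,745,841.50 ÷ €3,480,317.50 = 1.3636.
DCL = DOL × DFL = 1.5120 × 1.3636 = 2.0618.

2.06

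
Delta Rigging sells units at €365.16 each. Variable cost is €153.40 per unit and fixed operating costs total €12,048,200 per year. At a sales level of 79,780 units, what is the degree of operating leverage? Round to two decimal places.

Contribution at this volume is 79,780 × €211.76 = €16,894,212.80.
Subtracting fixed costs: EBIT = €16,894,212.80 − €12,048,200 = €4,846,012.80.
So DOL = total CM / EBIT = €16,894,212.80 / €4,846,012.80 = 3.4862.

3.49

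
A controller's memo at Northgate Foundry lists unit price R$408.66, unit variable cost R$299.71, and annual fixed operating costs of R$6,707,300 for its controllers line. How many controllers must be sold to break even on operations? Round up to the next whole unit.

Each unit contributes R$408.66 − R$299.71 = R$108.95.
Units to break even: R$6,707,300 ÷ R$108.95 = 61,563.10, rounded up to 61,564.

61,564 controllers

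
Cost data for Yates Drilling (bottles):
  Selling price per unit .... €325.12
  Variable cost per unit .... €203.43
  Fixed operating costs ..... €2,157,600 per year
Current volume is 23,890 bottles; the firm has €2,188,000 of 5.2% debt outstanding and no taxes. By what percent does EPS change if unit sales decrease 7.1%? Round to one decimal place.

-32.5%

At 23,890 units, contribution = 23,890 × €121.69 = €2,907,174.10.
Operating income = contribution − fixed costs = €2,907,174.10 − €2,157,600 = €749,574.10.
Interest = €113,776.00, so EBIT − I = €635,798.10.
Degree of combined leverage = contribution ÷ (EBIT − I) = €2,907,174.10 ÷ €635,798.10 = 4.5725.
EPS therefore changes by 4.5725 × (-7.1%) = -32.5%.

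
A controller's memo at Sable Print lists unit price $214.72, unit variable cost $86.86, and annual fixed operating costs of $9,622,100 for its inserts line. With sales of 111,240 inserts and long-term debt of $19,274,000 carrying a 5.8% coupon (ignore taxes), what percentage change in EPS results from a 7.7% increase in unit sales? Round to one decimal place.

At 111,240 units, contribution = 111,240 × $127.86 = $14,223,146.40.
Subtracting fixed costs: EBIT = $14,223,146.40 − $9,622,100 = $4,601,046.40.
Interest = $1,117,892.00, so EBIT − I = $3,483,154.40.
DCL = total CM / (EBIT − I) = $14,223,146.40 / $3,483,154.40 = 4.0834.
%ΔEPS = DCL × %ΔSales = 4.0834 × +7.7% = +31.4%.

+31.4%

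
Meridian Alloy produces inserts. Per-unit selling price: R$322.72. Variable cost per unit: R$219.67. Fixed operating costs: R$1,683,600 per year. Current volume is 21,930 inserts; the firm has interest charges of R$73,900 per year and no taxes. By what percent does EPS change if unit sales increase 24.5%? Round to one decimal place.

+110.2%

At 21,930 units, contribution = 21,930 × R$103.05 = R$2,259,886.50.
EBIT = R$2,259,886.50 − R$1,683,600 = R$576,286.50.
Interest = R$73,900.00, so EBIT − I = R$502,386.50.
DCL = total CM / (EBIT − I) = R$2,259,886.50 / R$502,386.50 = 4.4983.
EPS therefore changes by 4.4983 × (+24.5%) = +110.2%.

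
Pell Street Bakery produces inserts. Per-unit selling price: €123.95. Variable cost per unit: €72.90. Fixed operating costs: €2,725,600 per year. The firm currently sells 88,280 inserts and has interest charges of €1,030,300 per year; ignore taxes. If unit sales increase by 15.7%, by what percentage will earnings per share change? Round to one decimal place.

Contribution at this volume is 88,280 × €51.05 = €4,506,694.00.
Operating income = contribution − fixed costs = €4,506,694.00 − €2,725,600 = €1,781,094.00.
After interest of €1,030,300.00, pre-tax earnings = €750,794.00.
Degree of combined leverage = contribution ÷ (EBIT − I) = €4,506,694.00 ÷ €750,794.00 = 6.0026.
EPS therefore changes by 6.0026 × (+15.7%) = +94.2%.

+94.2%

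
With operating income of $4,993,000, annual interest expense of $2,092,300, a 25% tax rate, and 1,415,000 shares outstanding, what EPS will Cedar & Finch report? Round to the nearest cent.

$1.54

Pre-tax income = $4,993,000 − $2,092,300.00 = $2,900,700.00.
Net income = $2,900,700.00 × (1 − 0.25) = $2,175,525.00.
Per share: $2,175,525.00 / 1,415,000 shares = $1.54.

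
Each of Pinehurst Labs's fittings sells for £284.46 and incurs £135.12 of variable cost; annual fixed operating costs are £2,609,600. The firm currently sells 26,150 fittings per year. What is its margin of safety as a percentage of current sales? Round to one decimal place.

Each unit contributes £284.46 − £135.12 = £149.34. Break-even units = £2,609,600 ÷ £149.34 = 17,474.22; break-even revenue = 17,474.22 × £284.46 = £4,970,716.59.
Actual sales revenue = 26,150 × £284.46 = £7,438,629.00.
Margin of safety = (£7,438,629.00 − £4,970,716.59) ÷ £7,438,629.00 = 33.2%.

33.2%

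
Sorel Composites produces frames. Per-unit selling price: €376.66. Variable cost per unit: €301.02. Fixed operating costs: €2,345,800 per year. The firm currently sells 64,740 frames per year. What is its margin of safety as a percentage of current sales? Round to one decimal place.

Unit CM = price − variable cost = €376.66 − €301.02 = €75.64. Break-even units = €2,345,800 ÷ €75.64 = 31,012.69; break-even revenue = 31,012.69 × €376.66 = €11,681,240.45.
Current sales = 64,740 × €376.66 = €24,384,968.40.
Margin of safety = (€24,384,968.40 − €11,681,240.45) ÷ €24,384,968.40 = 52.1%.

52.1%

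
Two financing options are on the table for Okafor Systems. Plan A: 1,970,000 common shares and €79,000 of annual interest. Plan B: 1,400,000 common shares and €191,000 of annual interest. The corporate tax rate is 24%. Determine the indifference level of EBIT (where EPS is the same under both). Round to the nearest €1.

€466,088

Set EPS_A = EPS_B: (EBIT − €79,000)(1 − 0.24) ÷ 1,970,000 = (EBIT − €191,000)(1 − 0.24) ÷ 1,400,000.
Cancelling (1 − t) and cross-multiplying: 1,400,000·(EBIT − 79,000) = 1,970,000·(EBIT − 191,000).
EBIT × (1,970,000 − 1,400,000) = 191,000 × 1,970,000 − 79,000 × 1,400,000 = 265,670,000,000, so EBIT = 265,670,000,000 ÷ 570,000 = 466,087.72.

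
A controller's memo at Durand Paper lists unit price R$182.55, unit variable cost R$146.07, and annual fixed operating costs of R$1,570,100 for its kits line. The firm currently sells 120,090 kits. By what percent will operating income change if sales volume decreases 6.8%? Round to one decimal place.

-10.6%

Contribution at this volume is 120,090 × R$36.48 = R$4,380,883.20.
Subtracting fixed costs: EBIT = R$4,380,883.20 − R$1,570,100 = R$2,810,783.20.
So DOL = total CM / EBIT = R$4,380,883.20 / R$2,810,783.20 = 1.5586.
%ΔEBIT = DOL × %ΔSales = 1.5586 × -6.8% = -10.6%.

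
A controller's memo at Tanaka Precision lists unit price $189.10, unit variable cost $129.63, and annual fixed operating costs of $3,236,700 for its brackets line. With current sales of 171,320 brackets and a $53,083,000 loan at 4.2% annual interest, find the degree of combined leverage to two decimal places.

2.16

Contribution at this volume is 171,320 × $59.47 = $10,188,400.40.
Operating income = contribution − fixed costs = $10,188,400.40 − $3,236,700 = $6,951,700.40. Interest = $2,229,486.00, so EBIT − I = $4,722,214.40.
Degree of total leverage = total CM / (EBIT − interest) = $10,188,400.40 / $4,722,214.40 = 2.1575.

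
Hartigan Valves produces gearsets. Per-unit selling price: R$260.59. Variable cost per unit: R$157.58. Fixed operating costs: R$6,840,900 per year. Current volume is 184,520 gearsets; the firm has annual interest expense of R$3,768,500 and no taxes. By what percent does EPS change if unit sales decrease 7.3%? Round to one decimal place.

At 184,520 units, contribution = 184,520 × R$103.01 = R$19,007,405.20.
Subtracting fixed costs: EBIT = R$19,007,405.20 − R$6,840,900 = R$12,166,505.20.
After interest of R$3,768,500.00, pre-tax earnings = R$8,398,005.20.
DCL = total CM / (EBIT − I) = R$19,007,405.20 / R$8,398,005.20 = 2.2633.
EPS therefore changes by 2.2633 × (-7.3%) = -16.5%.

-16.5%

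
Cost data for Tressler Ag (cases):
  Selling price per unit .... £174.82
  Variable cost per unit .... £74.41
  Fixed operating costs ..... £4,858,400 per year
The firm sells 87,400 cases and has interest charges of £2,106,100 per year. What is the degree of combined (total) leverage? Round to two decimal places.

At 87,400 units, contribution = 87,400 × £100.41 = £8,775,834.00.
Subtracting fixed costs: EBIT = £8,775,834.00 − £4,858,400 = £3,917,434.00. Interest = £2,106,100.00, so EBIT − I = £1,811,334.00.
Degree of total leverage = total CM / (EBIT − interest) = £8,775,834.00 / £1,811,334.00 = 4.8450.

4.84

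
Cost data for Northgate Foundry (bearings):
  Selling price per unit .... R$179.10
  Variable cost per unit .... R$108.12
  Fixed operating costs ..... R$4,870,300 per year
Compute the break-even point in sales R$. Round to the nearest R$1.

R$12,288,965

Contribution margin per unit = R$179.10 − R$108.12 = R$70.98, a CM ratio of R$70.98 ÷ R$179.10 = 0.3963.
Break-even sales = FC ÷ CM ratio = R$4,870,300 × R$179.10 / R$70.98 = R$12,288,965.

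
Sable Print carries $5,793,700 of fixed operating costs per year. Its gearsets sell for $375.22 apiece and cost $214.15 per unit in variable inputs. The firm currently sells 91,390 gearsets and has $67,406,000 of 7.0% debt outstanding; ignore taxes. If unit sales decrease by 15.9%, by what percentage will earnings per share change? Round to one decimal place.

-55.6%

Contribution at this volume is 91,390 × $161.07 = $14,720,187.30.
EBIT = $14,720,187.30 − $5,793,700 = $8,926,487.30.
After interest of $4,718,420.00, pre-tax earnings = $4,208,067.30.
Degree of combined leverage = contribution ÷ (EBIT − I) = $14,720,187.30 ÷ $4,208,067.30 = 3.4981.
EPS therefore changes by 3.4981 × (-15.9%) = -55.6%.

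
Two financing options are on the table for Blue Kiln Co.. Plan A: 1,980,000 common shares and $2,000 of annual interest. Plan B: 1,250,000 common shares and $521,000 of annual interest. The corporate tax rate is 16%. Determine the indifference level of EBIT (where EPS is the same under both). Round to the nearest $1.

$1,409,699

Set EPS_A = EPS_B: (EBIT − $2,000)(1 − 0.16) ÷ 1,980,000 = (EBIT − $521,000)(1 − 0.16) ÷ 1,250,000.
Cancelling (1 − t) and cross-multiplying: 1,250,000·(EBIT − 2,000) = 1,980,000·(EBIT − 521,000).
Solving, EBIT = (521,000·1,980,000 − 2,000·1,250,000) / (1,980,000 − 1,250,000) = 1,029,080,000,000 / 730,000 = 1,409,698.63.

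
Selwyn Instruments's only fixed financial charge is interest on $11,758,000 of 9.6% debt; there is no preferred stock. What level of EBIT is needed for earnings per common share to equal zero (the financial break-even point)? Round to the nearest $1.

Annual interest = 9.6% × $11,758,000 = $1,128,768.00.
Without preferred stock the financial break-even is simply EBIT = interest = $1,128,768.00.

$1,128,768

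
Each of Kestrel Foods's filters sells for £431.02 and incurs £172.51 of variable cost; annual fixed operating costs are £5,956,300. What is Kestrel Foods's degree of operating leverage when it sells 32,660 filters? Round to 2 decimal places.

3.40

At 32,660 units, contribution = 32,660 × £258.51 = £8,442,936.60.
Operating income = contribution − fixed costs = £8,442,936.60 − £5,956,300 = £2,486,636.60.
So DOL = total CM / EBIT = £8,442,936.60 / £2,486,636.60 = 3.3953.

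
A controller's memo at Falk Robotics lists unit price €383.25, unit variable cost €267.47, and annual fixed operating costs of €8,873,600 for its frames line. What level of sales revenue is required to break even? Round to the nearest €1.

€29,373,011

CM per unit = €383.25 − €267.47 = €115.78; CM ratio = €115.78 / €383.25 = 0.3021.
Break-even revenue = fixed costs × price ÷ CM = €8,873,600 × €383.25 ÷ €115.78 = €29,373,011.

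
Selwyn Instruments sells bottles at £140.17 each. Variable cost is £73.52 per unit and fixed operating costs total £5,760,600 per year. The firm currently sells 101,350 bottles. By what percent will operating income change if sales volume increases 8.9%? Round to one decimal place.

At 101,350 units, contribution = 101,350 × £66.65 = £6,754,977.50.
Operating income = contribution − fixed costs = £6,754,977.50 − £5,760,600 = £994,377.50.
So DOL = total CM / EBIT = £6,754,977.50 / £994,377.50 = 6.7932.
So EBIT moves 6.7932 × (+8.9%) = +60.5%.

+60.5%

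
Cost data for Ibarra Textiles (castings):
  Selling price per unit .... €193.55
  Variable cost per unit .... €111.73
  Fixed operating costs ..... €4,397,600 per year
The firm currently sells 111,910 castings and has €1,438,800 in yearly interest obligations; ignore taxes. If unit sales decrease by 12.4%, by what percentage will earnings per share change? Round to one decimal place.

Total contribution margin = 111,910 × €81.82 = €9,156,476.20.
EBIT = €9,156,476.20 − €4,397,600 = €4,758,876.20.
After interest of €1,438,800.00, pre-tax earnings = €3,320,076.20.
DCL = total CM / (EBIT − I) = €9,156,476.20 / €3,320,076.20 = 2.7579.
%ΔEPS = DCL × %ΔSales = 2.7579 × -12.4% = -34.2%.

-34.2%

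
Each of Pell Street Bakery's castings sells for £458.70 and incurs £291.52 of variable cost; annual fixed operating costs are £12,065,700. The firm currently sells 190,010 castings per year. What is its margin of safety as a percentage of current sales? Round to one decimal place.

Each unit contributes £458.70 − £291.52 = £167.18. Break-even units = £12,065,700 ÷ £167.18 = 72,171.91; break-even revenue = 72,171.91 × £458.70 = £33,105,255.35.
Actual sales revenue = 190,010 × £458.70 = £87,157,587.00.
Margin of safety = (£87,157,587.00 − £33,105,255.35) ÷ £87,157,587.00 = 62.0%.

62.0%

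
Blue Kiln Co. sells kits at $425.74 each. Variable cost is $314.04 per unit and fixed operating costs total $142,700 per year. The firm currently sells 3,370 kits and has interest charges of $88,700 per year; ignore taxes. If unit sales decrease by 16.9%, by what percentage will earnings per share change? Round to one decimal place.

At 3,370 units, contribution = 3,370 × $111.70 = $376,429.00.
Subtracting fixed costs: EBIT = $376,429.00 − $142,700 = $233,729.00.
After interest of $88,700.00, pre-tax earnings = $145,029.00.
Degree of combined leverage = contribution ÷ (EBIT − I) = $376,429.00 ÷ $145,029.00 = 2.5955.
EPS therefore changes by 2.5955 × (-16.9%) = -43.9%.

-43.9%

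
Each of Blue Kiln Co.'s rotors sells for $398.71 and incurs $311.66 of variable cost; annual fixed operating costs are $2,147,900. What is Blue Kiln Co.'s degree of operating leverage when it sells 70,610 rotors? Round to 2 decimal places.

1.54

Total contribution margin = 70,610 × $87.05 = $6,146,600.50.
Operating income = contribution − fixed costs = $6,146,600.50 − $2,147,900 = $3,998,700.50.
Degree of operating leverage = $6,146,600.50 / $3,998,700.50 = 1.5371.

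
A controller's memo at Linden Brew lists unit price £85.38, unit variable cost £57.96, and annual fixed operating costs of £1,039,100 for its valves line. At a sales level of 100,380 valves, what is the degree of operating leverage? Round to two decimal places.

Total contribution margin = 100,380 × £27.42 = £2,752,419.60.
Subtracting fixed costs: EBIT = £2,752,419.60 − £1,039,100 = £1,713,319.60.
DOL = contribution ÷ EBIT = £2,752,419.60 ÷ £1,713,319.60 = 1.6065.

1.61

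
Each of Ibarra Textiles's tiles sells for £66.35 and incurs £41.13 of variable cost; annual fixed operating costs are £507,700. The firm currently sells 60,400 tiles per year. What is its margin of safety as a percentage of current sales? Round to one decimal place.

Each unit contributes £66.35 − £41.13 = £25.22. Break-even units = £507,700 ÷ £25.22 = 20,130.85; break-even revenue = 20,130.85 × £66.35 = £1,335,681.80.
Actual sales revenue = 60,400 × £66.35 = £4,007,540.00.
Margin of safety = (£4,007,540.00 − £1,335,681.80) ÷ £4,007,540.00 = 66.7%.

66.7%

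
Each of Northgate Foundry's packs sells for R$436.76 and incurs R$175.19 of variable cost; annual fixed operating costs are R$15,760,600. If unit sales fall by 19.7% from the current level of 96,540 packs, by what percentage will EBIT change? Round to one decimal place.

-52.4%

Total contribution margin = 96,540 × R$261.57 = R$25,251,967.80.
EBIT = R$25,251,967.80 − R$15,760,600 = R$9,491,367.80.
So DOL = total CM / EBIT = R$25,251,967.80 / R$9,491,367.80 = 2.6605.
%ΔEBIT = DOL × %ΔSales = 2.6605 × -19.7% = -52.4%.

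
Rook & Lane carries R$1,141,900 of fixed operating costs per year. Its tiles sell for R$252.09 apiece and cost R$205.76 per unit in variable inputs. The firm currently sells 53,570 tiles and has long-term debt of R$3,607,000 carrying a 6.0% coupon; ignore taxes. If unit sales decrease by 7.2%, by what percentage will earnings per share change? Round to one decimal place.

-15.9%

Contribution at this volume is 53,570 × R$46.33 = R$2,481,898.10.
Subtracting fixed costs: EBIT = R$2,481,898.10 − R$1,141,900 = R$1,339,998.10.
Interest = R$216,420.00, so EBIT − I = R$1,123,578.10.
DCL = total CM / (EBIT − I) = R$2,481,898.10 / R$1,123,578.10 = 2.2089.
EPS therefore changes by 2.2089 × (-7.2%) = -15.9%.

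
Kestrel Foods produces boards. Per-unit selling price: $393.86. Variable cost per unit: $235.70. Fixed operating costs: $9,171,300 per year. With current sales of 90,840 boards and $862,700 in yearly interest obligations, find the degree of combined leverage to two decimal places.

At 90,840 units, contribution = 90,840 × $158.16 = $14,367,254.40.
Operating income = contribution − fixed costs = $14,367,254.40 − $9,171,300 = $5,195,954.40. Interest = $862,700.00.
DOL = $14,367,254.40 ÷ $5,195,954.40 = 2.7651; DFL = $5,195,954.40 ÷ $4,333,254.40 = 1.1991.
Combined leverage = 2.7651 × 1.1991 = 3.3156.

3.32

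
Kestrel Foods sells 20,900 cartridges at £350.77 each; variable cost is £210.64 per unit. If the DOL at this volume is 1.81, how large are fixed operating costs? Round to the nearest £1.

Contribution at this volume is 20,900 × £140.13 = £2,928,717.00.
DOL = contribution / EBIT, so EBIT = £2,928,717.00 / 1.81 = £1,618,075.69.
Fixed costs = CM − EBIT = £2,928,717.00 − £1,618,075.69 = £1,310,641.

£1,310,641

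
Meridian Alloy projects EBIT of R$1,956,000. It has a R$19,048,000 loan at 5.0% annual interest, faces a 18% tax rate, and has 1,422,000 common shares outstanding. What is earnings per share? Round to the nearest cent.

R$0.58

Pre-tax income = R$1,956,000 − R$952,400.00 = R$1,003,600.00.
After tax at 18%: net income = R$1,003,600.00 × 0.82 = R$822,952.00.
EPS = R$822,952.00 ÷ 1,422,000 = R$0.58.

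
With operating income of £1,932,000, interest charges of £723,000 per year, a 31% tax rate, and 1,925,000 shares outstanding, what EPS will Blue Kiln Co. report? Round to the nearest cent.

Interest = £723,000.00, so EBT = £1,932,000 − £723,000.00 = £1,209,000.00.
Net income = £1,209,000.00 × (1 − 0.31) = £834,210.00.
EPS = £834,210.00 ÷ 1,925,000 = £0.43.

£0.43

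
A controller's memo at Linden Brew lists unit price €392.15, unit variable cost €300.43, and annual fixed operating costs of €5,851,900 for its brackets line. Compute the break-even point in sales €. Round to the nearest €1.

€25,019,871

Contribution margin per unit = €392.15 − €300.43 = €91.72, a CM ratio of €91.72 ÷ €392.15 = 0.2339.
Break-even sales = FC ÷ CM ratio = €5,851,900 × €392.15 / €91.72 = €25,019,871.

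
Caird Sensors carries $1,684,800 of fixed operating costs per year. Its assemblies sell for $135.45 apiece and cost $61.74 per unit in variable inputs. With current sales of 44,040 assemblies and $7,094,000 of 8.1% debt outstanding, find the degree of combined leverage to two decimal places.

3.29

Total contribution margin = 44,040 × $73.71 = $3,246,188.40.
Subtracting fixed costs: EBIT = $3,246,188.40 − $1,684,800 = $1,561,388.40. Interest = $574,614.00, so EBIT − I = $986,774.40.
Degree of total leverage = total CM / (EBIT − interest) = $3,246,188.40 / $986,774.40 = 3.2897.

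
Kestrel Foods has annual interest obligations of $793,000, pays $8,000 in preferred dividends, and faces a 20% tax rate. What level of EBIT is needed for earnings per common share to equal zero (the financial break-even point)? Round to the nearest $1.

$803,000

Grossing the preferred dividend up to pre-tax terms: $8,000 / (1 − 0.20) = $10,000.00.
Financial break-even EBIT = interest + D_p ÷ (1 − t) = $793,000 + $10,000.00 = $803,000.00.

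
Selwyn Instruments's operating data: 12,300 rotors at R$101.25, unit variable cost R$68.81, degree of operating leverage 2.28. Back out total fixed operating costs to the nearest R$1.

Contribution at this volume is 12,300 × R$32.44 = R$399,012.00.
Since DOL = CM ÷ EBIT, EBIT = R$399,012.00 ÷ 2.28 = R$175,005.26.
And FC = contribution − EBIT = R$399,012.00 − R$175,005.26 = R$224,007.

R$224,007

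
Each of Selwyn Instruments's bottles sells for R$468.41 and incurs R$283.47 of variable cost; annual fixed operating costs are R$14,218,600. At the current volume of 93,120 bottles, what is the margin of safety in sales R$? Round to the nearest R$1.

Each unit contributes R$468.41 − R$283.47 = R$184.94. Break-even units = R$14,218,600 ÷ R$184.94 = 76,882.23; break-even revenue = 76,882.23 × R$468.41 = R$36,012,406.33.
Actual sales revenue = 93,120 × R$468.41 = R$43,618,339.20.
Margin of safety = R$43,618,339.20 − R$36,012,406.33 = R$7,605,933.

R$7,605,933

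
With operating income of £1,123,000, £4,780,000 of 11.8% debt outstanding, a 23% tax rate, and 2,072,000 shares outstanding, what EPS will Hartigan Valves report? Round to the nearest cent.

Interest = £564,040.00, so EBT = £1,123,000 − £564,040.00 = £558,960.00.
After tax at 23%: net income = £558,960.00 × 0.77 = £430,399.20.
EPS = £430,399.20 ÷ 2,072,000 = £0.21.

£0.21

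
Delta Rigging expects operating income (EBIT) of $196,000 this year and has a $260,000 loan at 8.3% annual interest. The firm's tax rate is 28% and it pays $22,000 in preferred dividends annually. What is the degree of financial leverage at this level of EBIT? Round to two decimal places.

1.36

Annual interest charges come to $21,580.00.
Pre-tax preferred-dividend burden = $22,000 ÷ (1 − 0.28) = $30,555.56.
DFL = EBIT ÷ [EBIT − I − D_p/(1−t)] = $196,000 ÷ [$196,000 − $21,580.00 − $30,555.56] = $196,000 ÷ $143,864.44 = 1.3624.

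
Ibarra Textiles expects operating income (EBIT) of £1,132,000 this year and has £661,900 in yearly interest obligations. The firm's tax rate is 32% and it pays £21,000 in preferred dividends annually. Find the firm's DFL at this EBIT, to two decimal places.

Interest = £661,900.00.
Pre-tax preferred-dividend burden = £21,000 ÷ (1 − 0.32) = £30,882.35.
DFL = EBIT ÷ [EBIT − I − D_p/(1−t)] = £1,132,000 ÷ [£1,132,000 − £661,900.00 − £30,882.35] = £1,132,000 ÷ £439,217.65 = 2.5773.

2.58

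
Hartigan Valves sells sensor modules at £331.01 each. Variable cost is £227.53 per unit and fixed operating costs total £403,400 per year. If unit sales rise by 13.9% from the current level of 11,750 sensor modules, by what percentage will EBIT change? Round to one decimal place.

+20.8%

Contribution at this volume is 11,750 × £103.48 = £1,215,890.00.
Subtracting fixed costs: EBIT = £1,215,890.00 − £403,400 = £812,490.00.
DOL = contribution ÷ EBIT = £1,215,890.00 ÷ £812,490.00 = 1.4965.
%ΔEBIT = DOL × %ΔSales = 1.4965 × +13.9% = +20.8%.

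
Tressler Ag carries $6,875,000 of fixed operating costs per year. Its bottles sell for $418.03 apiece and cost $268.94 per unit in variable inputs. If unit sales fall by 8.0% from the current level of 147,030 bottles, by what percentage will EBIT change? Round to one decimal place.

At 147,030 units, contribution = 147,030 × $149.09 = $21,920,702.70.
Operating income = contribution − fixed costs = $21,920,702.70 − $6,875,000 = $15,045,702.70.
So DOL = total CM / EBIT = $21,920,702.70 / $15,045,702.70 = 1.4569.
Operating income changes by 1.4569 × -8.0% = -11.7%.

-11.7%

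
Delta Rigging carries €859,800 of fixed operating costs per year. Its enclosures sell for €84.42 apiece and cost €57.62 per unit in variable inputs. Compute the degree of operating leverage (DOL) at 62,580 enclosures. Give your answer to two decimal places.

At 62,580 units, contribution = 62,580 × €26.80 = €1,677,144.00.
Operating income = contribution − fixed costs = €1,677,144.00 − €859,800 = €817,344.00.
Degree of operating leverage = €1,677,144.00 / €817,344.00 = 2.0519.

2.05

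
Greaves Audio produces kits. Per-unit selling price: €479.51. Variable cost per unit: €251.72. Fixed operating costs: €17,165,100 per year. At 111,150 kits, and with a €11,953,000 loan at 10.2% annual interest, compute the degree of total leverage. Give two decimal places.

Total contribution margin = 111,150 × €227.79 = €25,318,858.50.
Subtracting fixed costs: EBIT = €25,318,858.50 − €17,165,100 = €8,153,758.50. Interest = €1,219,206.00, so EBIT − I = €6,934,552.50.
DCL = contribution ÷ (EBIT − I) = €25,318,858.50 ÷ €6,934,552.50 = 3.6511.

3.65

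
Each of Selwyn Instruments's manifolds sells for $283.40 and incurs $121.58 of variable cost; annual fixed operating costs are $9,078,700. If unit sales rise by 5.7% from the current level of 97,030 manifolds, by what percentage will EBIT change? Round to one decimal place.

Total contribution margin = 97,030 × $161.82 = $15,701,394.60.
Subtracting fixed costs: EBIT = $15,701,394.60 − $9,078,700 = $6,622,694.60.
Degree of operating leverage = $15,701,394.60 / $6,622,694.60 = 2.3708.
Operating income changes by 2.3708 × +5.7% = +13.5%.

+13.5%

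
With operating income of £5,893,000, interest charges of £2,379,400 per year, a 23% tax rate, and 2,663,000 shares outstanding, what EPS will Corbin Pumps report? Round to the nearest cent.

Interest = £2,379,400.00, so EBT = £5,893,000 − £2,379,400.00 = £3,513,600.00.
Net income = £3,513,600.00 × (1 − 0.23) = £2,705,472.00.
Per share: £2,705,472.00 / 2,663,000 shares = £1.02.

£1.02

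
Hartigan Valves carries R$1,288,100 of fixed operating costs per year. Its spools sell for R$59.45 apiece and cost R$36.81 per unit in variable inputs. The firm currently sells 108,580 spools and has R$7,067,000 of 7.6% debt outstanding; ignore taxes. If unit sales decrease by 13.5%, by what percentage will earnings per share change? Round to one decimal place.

At 108,580 units, contribution = 108,580 × R$22.64 = R$2,458,251.20.
Operating income = contribution − fixed costs = R$2,458,251.20 − R$1,288,100 = R$1,170,151.20.
Interest = R$537,092.00, so EBIT − I = R$633,059.20.
Degree of combined leverage = contribution ÷ (EBIT − I) = R$2,458,251.20 ÷ R$633,059.20 = 3.8831.
EPS therefore changes by 3.8831 × (-13.5%) = -52.4%.

-52.4%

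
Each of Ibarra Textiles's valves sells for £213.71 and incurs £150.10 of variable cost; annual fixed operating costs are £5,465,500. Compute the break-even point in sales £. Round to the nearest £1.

£18,362,396

Contribution margin per unit = £213.71 − £150.10 = £63.61, a CM ratio of £63.61 ÷ £213.71 = 0.2976.
Break-even revenue = fixed costs × price ÷ CM = £5,465,500 × £213.71 ÷ £63.61 = £18,362,396.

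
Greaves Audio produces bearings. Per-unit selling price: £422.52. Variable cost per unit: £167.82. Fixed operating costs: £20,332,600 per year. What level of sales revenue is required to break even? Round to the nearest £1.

Contribution margin per unit = £422.52 − £167.82 = £254.70, a CM ratio of £254.70 ÷ £422.52 = 0.6028.
Break-even revenue = fixed costs × price ÷ CM = £20,332,600 × £422.52 ÷ £254.70 = £33,729,604.

£33,729,604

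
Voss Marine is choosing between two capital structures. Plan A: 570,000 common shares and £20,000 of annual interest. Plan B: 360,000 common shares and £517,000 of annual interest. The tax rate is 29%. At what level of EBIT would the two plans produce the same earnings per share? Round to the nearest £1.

£1,369,000

Set EPS_A = EPS_B: (EBIT − £20,000)(1 − 0.29) ÷ 570,000 = (EBIT − £517,000)(1 − 0.29) ÷ 360,000.
Cancelling (1 − t) and cross-multiplying: 360,000·(EBIT − 20,000) = 570,000·(EBIT − 517,000).
EBIT × (570,000 − 360,000) = 517,000 × 570,000 − 20,000 × 360,000 = 287,490,000,000, so EBIT = 287,490,000,000 ÷ 210,000 = 1,369,000.00.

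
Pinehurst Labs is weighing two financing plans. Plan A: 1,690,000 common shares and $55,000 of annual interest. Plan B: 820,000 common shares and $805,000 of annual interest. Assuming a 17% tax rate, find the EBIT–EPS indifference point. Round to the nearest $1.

Set EPS_A = EPS_B: (EBIT − $55,000)(1 − 0.17) ÷ 1,690,000 = (EBIT − $805,000)(1 − 0.17) ÷ 820,000.
The (1 − t) factor cancels: (EBIT − 55,000) × 820,000 = (EBIT − 805,000) × 1,690,000.
EBIT × (1,690,000 − 820,000) = 805,000 × 1,690,000 − 55,000 × 820,000 = 1,315,350,000,000, so EBIT = 1,315,350,000,000 ÷ 870,000 = 1,511,896.55.

$1,511,897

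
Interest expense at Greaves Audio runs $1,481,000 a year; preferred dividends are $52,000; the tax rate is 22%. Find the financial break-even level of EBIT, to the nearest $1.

$1,547,667

Grossing the preferred dividend up to pre-tax terms: $52,000 / (1 − 0.22) = $66,666.67.
Financial break-even EBIT = interest + D_p ÷ (1 − t) = $1,481,000 + $66,666.67 = $1,547,666.67.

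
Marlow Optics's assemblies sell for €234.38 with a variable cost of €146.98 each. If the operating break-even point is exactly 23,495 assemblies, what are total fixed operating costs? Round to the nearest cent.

Unit CM = price − variable cost = €234.38 − €146.98 = €87.40.
Since BE = FC / CM, FC = 23,495 × €87.40 = €2,053,463.00.

€2,053,463.00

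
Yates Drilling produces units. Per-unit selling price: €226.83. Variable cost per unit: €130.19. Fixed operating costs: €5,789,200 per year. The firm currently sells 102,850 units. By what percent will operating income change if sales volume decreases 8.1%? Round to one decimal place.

-19.4%

Contribution at this volume is 102,850 × €96.64 = €9,939,424.00.
EBIT = €9,939,424.00 − €5,789,200 = €4,150,224.00.
DOL = contribution ÷ EBIT = €9,939,424.00 ÷ €4,150,224.00 = 2.3949.
So EBIT moves 2.3949 × (-8.1%) = -19.4%.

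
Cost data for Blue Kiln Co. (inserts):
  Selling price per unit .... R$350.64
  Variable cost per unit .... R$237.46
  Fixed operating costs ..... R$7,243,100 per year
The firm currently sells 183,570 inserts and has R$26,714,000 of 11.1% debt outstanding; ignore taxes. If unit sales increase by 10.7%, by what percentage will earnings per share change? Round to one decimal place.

Total contribution margin = 183,570 × R$113.18 = R$20,776,452.60.
EBIT = R$20,776,452.60 − R$7,243,100 = R$13,533,352.60.
Interest = R$2,965,254.00, so EBIT − I = R$10,568,098.60.
DCL = total CM / (EBIT − I) = R$20,776,452.60 / R$10,568,098.60 = 1.9660.
EPS therefore changes by 1.9660 × (+10.7%) = +21.0%.

+21.0%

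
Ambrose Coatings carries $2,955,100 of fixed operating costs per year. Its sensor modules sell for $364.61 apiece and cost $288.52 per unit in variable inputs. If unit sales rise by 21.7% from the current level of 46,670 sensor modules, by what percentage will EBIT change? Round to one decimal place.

+129.3%

Total contribution margin = 46,670 × $76.09 = $3,551,120.30.
EBIT = $3,551,120.30 − $2,955,100 = $596,020.30.
Degree of operating leverage = $3,551,120.30 / $596,020.30 = 5.9581.
So EBIT moves 5.9581 × (+21.7%) = +129.3%.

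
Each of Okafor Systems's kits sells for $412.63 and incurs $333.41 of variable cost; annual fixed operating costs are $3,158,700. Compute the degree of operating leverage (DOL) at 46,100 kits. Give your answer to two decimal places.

Contribution at this volume is 46,100 × $79.22 = $3,652,042.00.
Operating income = contribution − fixed costs = $3,652,042.00 − $3,158,700 = $493,342.00.
DOL = contribution ÷ EBIT = $3,652,042.00 ÷ $493,342.00 = 7.4027.

7.40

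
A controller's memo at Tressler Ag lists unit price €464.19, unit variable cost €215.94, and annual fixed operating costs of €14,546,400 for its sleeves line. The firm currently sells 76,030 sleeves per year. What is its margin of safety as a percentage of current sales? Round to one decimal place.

Contribution margin per unit = €464.19 − €215.94 = €248.25. Break-even units = €14,546,400 ÷ €248.25 = 58,595.77; break-even revenue = 58,595.77 × €464.19 = €27,199,570.66.
Current sales = 76,030 × €464.19 = €35,292,365.70.
Margin of safety = (€35,292,365.70 − €27,199,570.66) ÷ €35,292,365.70 = 22.9%.

22.9%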